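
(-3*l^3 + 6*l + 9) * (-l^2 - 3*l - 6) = 3*l^5 + 9*l^4 + 12*l^3 - 27*l^2 - 63*l - 54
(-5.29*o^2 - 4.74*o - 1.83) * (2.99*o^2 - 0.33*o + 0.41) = -15.8171*o^4 - 12.4269*o^3 - 6.0764*o^2 - 1.3395*o - 0.7503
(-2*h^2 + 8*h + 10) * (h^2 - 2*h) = -2*h^4 + 12*h^3 - 6*h^2 - 20*h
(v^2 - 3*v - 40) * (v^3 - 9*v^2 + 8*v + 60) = v^5 - 12*v^4 - 5*v^3 + 396*v^2 - 500*v - 2400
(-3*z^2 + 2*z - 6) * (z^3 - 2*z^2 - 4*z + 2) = -3*z^5 + 8*z^4 + 2*z^3 - 2*z^2 + 28*z - 12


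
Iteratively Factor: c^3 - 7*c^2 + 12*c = (c - 3)*(c^2 - 4*c) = (c - 4)*(c - 3)*(c)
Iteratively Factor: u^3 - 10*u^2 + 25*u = (u)*(u^2 - 10*u + 25) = u*(u - 5)*(u - 5)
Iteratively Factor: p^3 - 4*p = (p)*(p^2 - 4) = p*(p + 2)*(p - 2)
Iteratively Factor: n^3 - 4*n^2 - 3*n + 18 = (n - 3)*(n^2 - n - 6) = (n - 3)*(n + 2)*(n - 3)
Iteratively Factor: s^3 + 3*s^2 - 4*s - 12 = (s + 3)*(s^2 - 4) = (s - 2)*(s + 3)*(s + 2)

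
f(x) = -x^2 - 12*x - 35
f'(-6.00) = 0.00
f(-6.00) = 1.00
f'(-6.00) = 0.00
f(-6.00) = 1.00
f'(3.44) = -18.88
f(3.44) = -88.11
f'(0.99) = -13.98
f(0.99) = -47.86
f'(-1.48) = -9.04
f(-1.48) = -19.43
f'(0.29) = -12.58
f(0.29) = -38.56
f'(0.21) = -12.42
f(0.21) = -37.56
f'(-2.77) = -6.46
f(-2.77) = -9.43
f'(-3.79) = -4.42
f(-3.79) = -3.88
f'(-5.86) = -0.28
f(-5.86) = 0.98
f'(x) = -2*x - 12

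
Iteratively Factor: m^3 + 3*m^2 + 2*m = (m)*(m^2 + 3*m + 2) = m*(m + 2)*(m + 1)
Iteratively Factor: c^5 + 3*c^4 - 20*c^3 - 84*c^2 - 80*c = (c + 2)*(c^4 + c^3 - 22*c^2 - 40*c) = (c - 5)*(c + 2)*(c^3 + 6*c^2 + 8*c) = c*(c - 5)*(c + 2)*(c^2 + 6*c + 8) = c*(c - 5)*(c + 2)*(c + 4)*(c + 2)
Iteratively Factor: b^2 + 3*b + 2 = (b + 1)*(b + 2)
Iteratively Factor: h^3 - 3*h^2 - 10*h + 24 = (h + 3)*(h^2 - 6*h + 8) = (h - 4)*(h + 3)*(h - 2)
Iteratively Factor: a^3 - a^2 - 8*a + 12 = (a + 3)*(a^2 - 4*a + 4) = (a - 2)*(a + 3)*(a - 2)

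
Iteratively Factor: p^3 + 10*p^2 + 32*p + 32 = (p + 4)*(p^2 + 6*p + 8) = (p + 4)^2*(p + 2)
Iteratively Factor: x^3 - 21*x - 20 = (x + 4)*(x^2 - 4*x - 5) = (x - 5)*(x + 4)*(x + 1)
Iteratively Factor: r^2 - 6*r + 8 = (r - 2)*(r - 4)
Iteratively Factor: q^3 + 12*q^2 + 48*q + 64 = (q + 4)*(q^2 + 8*q + 16) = (q + 4)^2*(q + 4)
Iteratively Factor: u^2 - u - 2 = (u - 2)*(u + 1)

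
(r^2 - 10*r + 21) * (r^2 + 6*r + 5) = r^4 - 4*r^3 - 34*r^2 + 76*r + 105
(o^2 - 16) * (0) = 0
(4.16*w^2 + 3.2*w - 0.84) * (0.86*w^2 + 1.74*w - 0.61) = 3.5776*w^4 + 9.9904*w^3 + 2.308*w^2 - 3.4136*w + 0.5124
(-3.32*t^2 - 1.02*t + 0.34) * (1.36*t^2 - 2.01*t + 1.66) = -4.5152*t^4 + 5.286*t^3 - 2.9986*t^2 - 2.3766*t + 0.5644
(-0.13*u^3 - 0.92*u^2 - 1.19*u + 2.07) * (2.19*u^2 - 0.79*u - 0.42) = -0.2847*u^5 - 1.9121*u^4 - 1.8247*u^3 + 5.8598*u^2 - 1.1355*u - 0.8694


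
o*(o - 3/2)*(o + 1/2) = o^3 - o^2 - 3*o/4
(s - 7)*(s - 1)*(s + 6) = s^3 - 2*s^2 - 41*s + 42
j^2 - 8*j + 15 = (j - 5)*(j - 3)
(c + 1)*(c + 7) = c^2 + 8*c + 7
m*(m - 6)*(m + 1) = m^3 - 5*m^2 - 6*m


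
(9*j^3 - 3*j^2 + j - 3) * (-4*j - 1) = -36*j^4 + 3*j^3 - j^2 + 11*j + 3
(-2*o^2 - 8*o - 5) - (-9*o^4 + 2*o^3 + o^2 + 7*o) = 9*o^4 - 2*o^3 - 3*o^2 - 15*o - 5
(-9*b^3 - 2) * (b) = -9*b^4 - 2*b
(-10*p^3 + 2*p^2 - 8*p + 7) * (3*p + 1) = -30*p^4 - 4*p^3 - 22*p^2 + 13*p + 7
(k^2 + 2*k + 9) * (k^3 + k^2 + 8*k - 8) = k^5 + 3*k^4 + 19*k^3 + 17*k^2 + 56*k - 72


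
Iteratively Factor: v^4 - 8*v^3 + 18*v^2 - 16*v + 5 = (v - 1)*(v^3 - 7*v^2 + 11*v - 5) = (v - 1)^2*(v^2 - 6*v + 5) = (v - 1)^3*(v - 5)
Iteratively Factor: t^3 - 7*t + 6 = (t - 1)*(t^2 + t - 6) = (t - 2)*(t - 1)*(t + 3)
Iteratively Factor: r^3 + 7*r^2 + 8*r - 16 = (r - 1)*(r^2 + 8*r + 16) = (r - 1)*(r + 4)*(r + 4)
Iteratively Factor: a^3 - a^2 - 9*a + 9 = (a + 3)*(a^2 - 4*a + 3) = (a - 3)*(a + 3)*(a - 1)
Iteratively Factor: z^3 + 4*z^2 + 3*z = (z)*(z^2 + 4*z + 3) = z*(z + 1)*(z + 3)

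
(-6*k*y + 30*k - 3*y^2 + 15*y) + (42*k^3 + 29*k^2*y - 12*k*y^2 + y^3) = 42*k^3 + 29*k^2*y - 12*k*y^2 - 6*k*y + 30*k + y^3 - 3*y^2 + 15*y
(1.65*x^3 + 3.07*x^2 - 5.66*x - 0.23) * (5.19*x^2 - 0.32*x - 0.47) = 8.5635*x^5 + 15.4053*x^4 - 31.1333*x^3 - 0.8254*x^2 + 2.7338*x + 0.1081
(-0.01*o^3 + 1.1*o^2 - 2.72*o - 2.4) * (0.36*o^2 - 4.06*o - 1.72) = -0.0036*o^5 + 0.4366*o^4 - 5.428*o^3 + 8.2872*o^2 + 14.4224*o + 4.128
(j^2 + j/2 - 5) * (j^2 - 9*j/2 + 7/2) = j^4 - 4*j^3 - 15*j^2/4 + 97*j/4 - 35/2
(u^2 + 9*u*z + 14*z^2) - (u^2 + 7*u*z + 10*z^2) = 2*u*z + 4*z^2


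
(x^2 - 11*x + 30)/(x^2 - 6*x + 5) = (x - 6)/(x - 1)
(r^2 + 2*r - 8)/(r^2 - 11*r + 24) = (r^2 + 2*r - 8)/(r^2 - 11*r + 24)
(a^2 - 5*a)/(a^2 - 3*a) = (a - 5)/(a - 3)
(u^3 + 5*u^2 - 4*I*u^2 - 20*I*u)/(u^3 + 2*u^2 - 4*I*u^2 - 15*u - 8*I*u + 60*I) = u/(u - 3)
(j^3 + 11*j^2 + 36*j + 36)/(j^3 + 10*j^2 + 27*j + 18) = (j + 2)/(j + 1)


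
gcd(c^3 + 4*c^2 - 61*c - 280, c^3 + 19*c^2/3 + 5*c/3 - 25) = c + 5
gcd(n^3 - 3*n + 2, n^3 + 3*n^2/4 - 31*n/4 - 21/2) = n + 2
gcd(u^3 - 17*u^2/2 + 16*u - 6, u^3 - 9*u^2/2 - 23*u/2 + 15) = u - 6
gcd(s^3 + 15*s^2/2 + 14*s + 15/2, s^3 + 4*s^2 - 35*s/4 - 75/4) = s^2 + 13*s/2 + 15/2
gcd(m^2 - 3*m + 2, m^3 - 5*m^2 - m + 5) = m - 1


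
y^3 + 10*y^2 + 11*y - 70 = (y - 2)*(y + 5)*(y + 7)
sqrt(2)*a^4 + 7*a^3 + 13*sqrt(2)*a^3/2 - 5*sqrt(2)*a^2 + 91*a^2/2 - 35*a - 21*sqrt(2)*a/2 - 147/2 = (a - 3/2)*(a + 7)*(a + 7*sqrt(2)/2)*(sqrt(2)*a + sqrt(2))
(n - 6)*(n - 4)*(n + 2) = n^3 - 8*n^2 + 4*n + 48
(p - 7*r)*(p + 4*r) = p^2 - 3*p*r - 28*r^2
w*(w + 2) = w^2 + 2*w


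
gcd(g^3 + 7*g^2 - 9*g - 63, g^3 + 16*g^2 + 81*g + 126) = g^2 + 10*g + 21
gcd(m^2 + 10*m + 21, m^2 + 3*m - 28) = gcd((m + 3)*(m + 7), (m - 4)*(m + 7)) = m + 7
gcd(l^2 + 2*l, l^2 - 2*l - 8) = l + 2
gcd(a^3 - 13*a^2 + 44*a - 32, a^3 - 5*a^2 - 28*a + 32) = a^2 - 9*a + 8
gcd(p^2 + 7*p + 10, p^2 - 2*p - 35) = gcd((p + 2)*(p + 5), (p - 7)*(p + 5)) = p + 5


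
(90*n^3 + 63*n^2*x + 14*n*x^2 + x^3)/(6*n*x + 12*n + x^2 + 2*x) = (15*n^2 + 8*n*x + x^2)/(x + 2)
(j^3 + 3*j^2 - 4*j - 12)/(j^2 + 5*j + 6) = j - 2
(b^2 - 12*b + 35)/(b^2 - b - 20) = (b - 7)/(b + 4)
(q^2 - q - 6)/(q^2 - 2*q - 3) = (q + 2)/(q + 1)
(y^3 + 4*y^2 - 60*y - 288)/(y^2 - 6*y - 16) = (y^2 + 12*y + 36)/(y + 2)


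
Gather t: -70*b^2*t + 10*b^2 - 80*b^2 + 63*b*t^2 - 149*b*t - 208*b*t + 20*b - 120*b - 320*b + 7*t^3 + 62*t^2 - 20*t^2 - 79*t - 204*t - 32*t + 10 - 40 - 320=-70*b^2 - 420*b + 7*t^3 + t^2*(63*b + 42) + t*(-70*b^2 - 357*b - 315) - 350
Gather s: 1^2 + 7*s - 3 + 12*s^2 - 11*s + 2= 12*s^2 - 4*s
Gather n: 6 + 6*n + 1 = 6*n + 7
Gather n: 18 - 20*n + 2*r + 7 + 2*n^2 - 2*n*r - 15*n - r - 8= 2*n^2 + n*(-2*r - 35) + r + 17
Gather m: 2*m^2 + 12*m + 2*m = 2*m^2 + 14*m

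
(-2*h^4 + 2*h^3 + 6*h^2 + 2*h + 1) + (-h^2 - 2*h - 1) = -2*h^4 + 2*h^3 + 5*h^2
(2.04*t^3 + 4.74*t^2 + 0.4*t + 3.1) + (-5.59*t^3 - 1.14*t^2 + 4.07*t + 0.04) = -3.55*t^3 + 3.6*t^2 + 4.47*t + 3.14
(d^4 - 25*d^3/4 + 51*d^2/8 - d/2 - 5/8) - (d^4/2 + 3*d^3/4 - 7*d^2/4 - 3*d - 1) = d^4/2 - 7*d^3 + 65*d^2/8 + 5*d/2 + 3/8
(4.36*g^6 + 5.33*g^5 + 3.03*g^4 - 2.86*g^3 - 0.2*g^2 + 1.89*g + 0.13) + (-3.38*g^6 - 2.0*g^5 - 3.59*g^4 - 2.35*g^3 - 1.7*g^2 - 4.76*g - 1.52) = 0.98*g^6 + 3.33*g^5 - 0.56*g^4 - 5.21*g^3 - 1.9*g^2 - 2.87*g - 1.39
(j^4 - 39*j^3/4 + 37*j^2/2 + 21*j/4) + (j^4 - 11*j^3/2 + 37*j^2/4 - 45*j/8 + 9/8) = 2*j^4 - 61*j^3/4 + 111*j^2/4 - 3*j/8 + 9/8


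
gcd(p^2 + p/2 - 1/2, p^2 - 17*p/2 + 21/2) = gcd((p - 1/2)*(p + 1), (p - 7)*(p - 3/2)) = 1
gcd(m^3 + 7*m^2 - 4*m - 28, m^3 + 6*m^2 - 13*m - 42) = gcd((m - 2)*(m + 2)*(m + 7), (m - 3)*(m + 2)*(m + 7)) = m^2 + 9*m + 14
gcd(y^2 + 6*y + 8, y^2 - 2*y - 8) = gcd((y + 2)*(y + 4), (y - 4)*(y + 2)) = y + 2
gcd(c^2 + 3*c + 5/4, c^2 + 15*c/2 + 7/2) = c + 1/2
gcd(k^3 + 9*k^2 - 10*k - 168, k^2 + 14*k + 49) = k + 7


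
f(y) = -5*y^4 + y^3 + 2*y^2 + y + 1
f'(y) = -20*y^3 + 3*y^2 + 4*y + 1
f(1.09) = -1.30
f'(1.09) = -16.98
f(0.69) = 1.84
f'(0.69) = -1.38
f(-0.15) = 0.89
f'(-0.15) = 0.54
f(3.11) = -414.21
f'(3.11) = -559.15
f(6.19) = -7019.62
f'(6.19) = -4602.82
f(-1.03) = -4.63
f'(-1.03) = 21.92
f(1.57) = -19.01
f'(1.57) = -62.72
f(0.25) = 1.37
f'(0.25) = 1.88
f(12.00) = -101651.00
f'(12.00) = -34079.00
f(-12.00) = -105131.00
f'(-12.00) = 34945.00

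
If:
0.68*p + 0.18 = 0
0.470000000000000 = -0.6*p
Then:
No Solution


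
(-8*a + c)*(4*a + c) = -32*a^2 - 4*a*c + c^2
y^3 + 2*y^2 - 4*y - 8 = (y - 2)*(y + 2)^2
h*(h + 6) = h^2 + 6*h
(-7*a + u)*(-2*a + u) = 14*a^2 - 9*a*u + u^2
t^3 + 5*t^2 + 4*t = t*(t + 1)*(t + 4)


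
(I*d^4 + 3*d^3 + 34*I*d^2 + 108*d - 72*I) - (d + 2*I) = I*d^4 + 3*d^3 + 34*I*d^2 + 107*d - 74*I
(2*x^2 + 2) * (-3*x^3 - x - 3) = -6*x^5 - 8*x^3 - 6*x^2 - 2*x - 6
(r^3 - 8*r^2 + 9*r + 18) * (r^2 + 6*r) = r^5 - 2*r^4 - 39*r^3 + 72*r^2 + 108*r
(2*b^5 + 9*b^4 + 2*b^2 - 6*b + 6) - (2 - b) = 2*b^5 + 9*b^4 + 2*b^2 - 5*b + 4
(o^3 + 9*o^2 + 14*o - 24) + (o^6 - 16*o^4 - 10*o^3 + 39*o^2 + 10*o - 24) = o^6 - 16*o^4 - 9*o^3 + 48*o^2 + 24*o - 48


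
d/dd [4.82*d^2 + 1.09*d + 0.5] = 9.64*d + 1.09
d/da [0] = 0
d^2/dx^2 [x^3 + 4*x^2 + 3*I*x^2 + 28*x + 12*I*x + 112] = 6*x + 8 + 6*I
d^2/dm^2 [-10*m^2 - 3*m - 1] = -20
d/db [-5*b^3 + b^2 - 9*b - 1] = -15*b^2 + 2*b - 9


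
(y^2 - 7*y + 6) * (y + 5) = y^3 - 2*y^2 - 29*y + 30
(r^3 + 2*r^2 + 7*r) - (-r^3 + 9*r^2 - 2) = 2*r^3 - 7*r^2 + 7*r + 2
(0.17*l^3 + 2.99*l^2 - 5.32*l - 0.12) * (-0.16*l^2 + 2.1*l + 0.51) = -0.0272*l^5 - 0.1214*l^4 + 7.2169*l^3 - 9.6279*l^2 - 2.9652*l - 0.0612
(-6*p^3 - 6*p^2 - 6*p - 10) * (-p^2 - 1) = 6*p^5 + 6*p^4 + 12*p^3 + 16*p^2 + 6*p + 10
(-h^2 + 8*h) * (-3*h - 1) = 3*h^3 - 23*h^2 - 8*h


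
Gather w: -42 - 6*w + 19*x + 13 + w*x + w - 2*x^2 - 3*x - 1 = w*(x - 5) - 2*x^2 + 16*x - 30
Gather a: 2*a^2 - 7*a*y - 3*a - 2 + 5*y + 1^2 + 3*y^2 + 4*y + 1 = 2*a^2 + a*(-7*y - 3) + 3*y^2 + 9*y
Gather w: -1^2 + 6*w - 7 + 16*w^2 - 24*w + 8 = 16*w^2 - 18*w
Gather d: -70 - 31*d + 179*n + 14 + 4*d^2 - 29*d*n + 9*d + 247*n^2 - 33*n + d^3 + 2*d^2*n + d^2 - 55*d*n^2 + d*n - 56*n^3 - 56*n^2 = d^3 + d^2*(2*n + 5) + d*(-55*n^2 - 28*n - 22) - 56*n^3 + 191*n^2 + 146*n - 56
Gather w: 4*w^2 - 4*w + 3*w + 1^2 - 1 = 4*w^2 - w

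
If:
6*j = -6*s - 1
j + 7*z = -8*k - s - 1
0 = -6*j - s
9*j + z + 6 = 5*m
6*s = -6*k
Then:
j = 1/30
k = 1/5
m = 25/21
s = -1/5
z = -73/210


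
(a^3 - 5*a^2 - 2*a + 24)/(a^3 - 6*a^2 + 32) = (a - 3)/(a - 4)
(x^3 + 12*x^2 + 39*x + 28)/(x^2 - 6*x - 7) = (x^2 + 11*x + 28)/(x - 7)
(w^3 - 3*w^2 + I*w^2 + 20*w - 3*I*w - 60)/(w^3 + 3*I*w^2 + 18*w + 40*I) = (w - 3)/(w + 2*I)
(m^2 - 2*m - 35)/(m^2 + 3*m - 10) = (m - 7)/(m - 2)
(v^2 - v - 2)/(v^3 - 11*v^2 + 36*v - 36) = (v + 1)/(v^2 - 9*v + 18)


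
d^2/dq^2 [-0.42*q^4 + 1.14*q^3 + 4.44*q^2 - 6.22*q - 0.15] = -5.04*q^2 + 6.84*q + 8.88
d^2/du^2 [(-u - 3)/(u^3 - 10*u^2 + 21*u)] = 2*(-3*u^5 + 12*u^4 + 161*u^3 - 1089*u^2 + 1890*u - 1323)/(u^3*(u^6 - 30*u^5 + 363*u^4 - 2260*u^3 + 7623*u^2 - 13230*u + 9261))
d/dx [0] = 0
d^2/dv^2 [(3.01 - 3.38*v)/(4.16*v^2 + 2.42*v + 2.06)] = (-(3.38*v - 3.01)*(8.32*v + 2.42)*(16.64*v + 4.84) + (84.3648*v - 8.684)*(4.16*v^2 + 2.42*v + 2.06))/(4.16*v^2 + 2.42*v + 2.06)^3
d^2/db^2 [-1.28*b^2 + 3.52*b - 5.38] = -2.56000000000000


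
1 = 1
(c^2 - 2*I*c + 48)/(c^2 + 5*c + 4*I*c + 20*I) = (c^2 - 2*I*c + 48)/(c^2 + c*(5 + 4*I) + 20*I)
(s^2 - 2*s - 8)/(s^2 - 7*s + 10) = (s^2 - 2*s - 8)/(s^2 - 7*s + 10)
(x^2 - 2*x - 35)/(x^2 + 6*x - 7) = (x^2 - 2*x - 35)/(x^2 + 6*x - 7)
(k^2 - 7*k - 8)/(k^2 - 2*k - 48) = (k + 1)/(k + 6)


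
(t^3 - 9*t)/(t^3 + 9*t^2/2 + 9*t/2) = 2*(t - 3)/(2*t + 3)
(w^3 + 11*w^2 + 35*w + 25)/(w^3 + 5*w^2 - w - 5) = (w + 5)/(w - 1)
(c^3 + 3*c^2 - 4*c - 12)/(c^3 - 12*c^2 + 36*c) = (c^3 + 3*c^2 - 4*c - 12)/(c*(c^2 - 12*c + 36))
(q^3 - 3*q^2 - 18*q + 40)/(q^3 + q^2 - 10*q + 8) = (q - 5)/(q - 1)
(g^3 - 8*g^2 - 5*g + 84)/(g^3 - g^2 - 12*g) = (g - 7)/g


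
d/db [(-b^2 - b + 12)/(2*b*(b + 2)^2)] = (b^3 - 36*b - 24)/(2*b^2*(b^3 + 6*b^2 + 12*b + 8))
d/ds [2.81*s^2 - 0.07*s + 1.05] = 5.62*s - 0.07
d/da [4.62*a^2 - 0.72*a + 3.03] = 9.24*a - 0.72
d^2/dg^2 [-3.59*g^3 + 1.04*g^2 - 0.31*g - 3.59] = 2.08 - 21.54*g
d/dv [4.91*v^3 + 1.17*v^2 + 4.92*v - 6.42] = 14.73*v^2 + 2.34*v + 4.92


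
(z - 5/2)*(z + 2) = z^2 - z/2 - 5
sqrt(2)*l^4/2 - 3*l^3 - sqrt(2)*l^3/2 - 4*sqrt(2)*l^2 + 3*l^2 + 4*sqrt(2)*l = l*(l - 1)*(l - 4*sqrt(2))*(sqrt(2)*l/2 + 1)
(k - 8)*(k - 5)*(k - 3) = k^3 - 16*k^2 + 79*k - 120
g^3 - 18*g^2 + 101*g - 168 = (g - 8)*(g - 7)*(g - 3)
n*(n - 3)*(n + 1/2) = n^3 - 5*n^2/2 - 3*n/2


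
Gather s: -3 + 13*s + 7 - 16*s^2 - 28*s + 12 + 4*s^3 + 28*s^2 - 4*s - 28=4*s^3 + 12*s^2 - 19*s - 12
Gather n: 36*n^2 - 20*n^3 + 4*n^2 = -20*n^3 + 40*n^2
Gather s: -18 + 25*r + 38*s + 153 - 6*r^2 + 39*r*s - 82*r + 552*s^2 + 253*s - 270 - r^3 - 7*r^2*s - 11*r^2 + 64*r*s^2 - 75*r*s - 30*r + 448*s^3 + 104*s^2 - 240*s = -r^3 - 17*r^2 - 87*r + 448*s^3 + s^2*(64*r + 656) + s*(-7*r^2 - 36*r + 51) - 135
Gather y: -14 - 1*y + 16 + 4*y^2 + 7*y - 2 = 4*y^2 + 6*y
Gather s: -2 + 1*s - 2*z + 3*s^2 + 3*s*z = 3*s^2 + s*(3*z + 1) - 2*z - 2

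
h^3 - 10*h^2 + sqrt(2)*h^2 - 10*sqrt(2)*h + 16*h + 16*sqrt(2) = (h - 8)*(h - 2)*(h + sqrt(2))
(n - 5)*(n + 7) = n^2 + 2*n - 35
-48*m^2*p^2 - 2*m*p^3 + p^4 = p^2*(-8*m + p)*(6*m + p)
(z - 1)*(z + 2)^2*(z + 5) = z^4 + 8*z^3 + 15*z^2 - 4*z - 20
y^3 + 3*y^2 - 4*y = y*(y - 1)*(y + 4)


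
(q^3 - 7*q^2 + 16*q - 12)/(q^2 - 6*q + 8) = (q^2 - 5*q + 6)/(q - 4)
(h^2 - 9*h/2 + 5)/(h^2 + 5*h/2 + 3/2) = (2*h^2 - 9*h + 10)/(2*h^2 + 5*h + 3)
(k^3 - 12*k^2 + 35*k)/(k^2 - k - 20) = k*(k - 7)/(k + 4)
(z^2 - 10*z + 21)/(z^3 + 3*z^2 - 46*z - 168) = (z - 3)/(z^2 + 10*z + 24)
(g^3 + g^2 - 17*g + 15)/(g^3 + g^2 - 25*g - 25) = (g^2 - 4*g + 3)/(g^2 - 4*g - 5)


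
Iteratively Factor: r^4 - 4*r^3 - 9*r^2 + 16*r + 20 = (r - 2)*(r^3 - 2*r^2 - 13*r - 10) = (r - 2)*(r + 1)*(r^2 - 3*r - 10) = (r - 2)*(r + 1)*(r + 2)*(r - 5)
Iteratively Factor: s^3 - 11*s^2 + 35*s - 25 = (s - 5)*(s^2 - 6*s + 5) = (s - 5)*(s - 1)*(s - 5)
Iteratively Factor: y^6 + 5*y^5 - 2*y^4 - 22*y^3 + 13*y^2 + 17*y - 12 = (y + 3)*(y^5 + 2*y^4 - 8*y^3 + 2*y^2 + 7*y - 4) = (y + 3)*(y + 4)*(y^4 - 2*y^3 + 2*y - 1) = (y - 1)*(y + 3)*(y + 4)*(y^3 - y^2 - y + 1) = (y - 1)*(y + 1)*(y + 3)*(y + 4)*(y^2 - 2*y + 1) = (y - 1)^2*(y + 1)*(y + 3)*(y + 4)*(y - 1)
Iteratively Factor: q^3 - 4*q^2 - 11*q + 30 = (q + 3)*(q^2 - 7*q + 10) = (q - 2)*(q + 3)*(q - 5)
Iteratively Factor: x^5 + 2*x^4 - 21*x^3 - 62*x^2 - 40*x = (x - 5)*(x^4 + 7*x^3 + 14*x^2 + 8*x) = (x - 5)*(x + 1)*(x^3 + 6*x^2 + 8*x) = (x - 5)*(x + 1)*(x + 4)*(x^2 + 2*x) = (x - 5)*(x + 1)*(x + 2)*(x + 4)*(x)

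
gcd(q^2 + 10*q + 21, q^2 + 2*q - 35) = q + 7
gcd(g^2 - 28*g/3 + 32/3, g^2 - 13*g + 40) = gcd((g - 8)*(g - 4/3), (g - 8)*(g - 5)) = g - 8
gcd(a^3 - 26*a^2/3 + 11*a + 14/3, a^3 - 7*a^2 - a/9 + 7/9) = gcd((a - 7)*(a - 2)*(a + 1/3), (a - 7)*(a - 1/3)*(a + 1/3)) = a^2 - 20*a/3 - 7/3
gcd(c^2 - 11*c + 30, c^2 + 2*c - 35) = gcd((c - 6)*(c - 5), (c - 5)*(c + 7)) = c - 5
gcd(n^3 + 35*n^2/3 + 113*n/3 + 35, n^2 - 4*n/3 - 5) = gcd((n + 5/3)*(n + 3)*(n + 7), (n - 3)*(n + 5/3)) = n + 5/3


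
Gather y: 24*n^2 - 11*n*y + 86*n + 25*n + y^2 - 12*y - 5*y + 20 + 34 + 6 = 24*n^2 + 111*n + y^2 + y*(-11*n - 17) + 60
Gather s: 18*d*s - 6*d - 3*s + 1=-6*d + s*(18*d - 3) + 1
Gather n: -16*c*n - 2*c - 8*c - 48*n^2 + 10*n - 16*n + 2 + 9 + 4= -10*c - 48*n^2 + n*(-16*c - 6) + 15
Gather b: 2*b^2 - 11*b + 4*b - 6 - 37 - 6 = 2*b^2 - 7*b - 49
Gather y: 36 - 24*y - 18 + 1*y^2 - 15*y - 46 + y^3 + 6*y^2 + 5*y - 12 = y^3 + 7*y^2 - 34*y - 40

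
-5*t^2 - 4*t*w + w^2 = (-5*t + w)*(t + w)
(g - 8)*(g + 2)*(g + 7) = g^3 + g^2 - 58*g - 112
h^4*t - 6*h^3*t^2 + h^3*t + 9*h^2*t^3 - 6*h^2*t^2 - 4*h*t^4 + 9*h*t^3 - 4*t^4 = (h - 4*t)*(h - t)^2*(h*t + t)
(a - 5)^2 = a^2 - 10*a + 25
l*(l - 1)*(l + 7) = l^3 + 6*l^2 - 7*l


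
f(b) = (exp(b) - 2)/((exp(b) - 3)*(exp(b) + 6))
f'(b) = -(exp(b) - 2)*exp(b)/((exp(b) - 3)*(exp(b) + 6)^2) + exp(b)/((exp(b) - 3)*(exp(b) + 6)) - (exp(b) - 2)*exp(b)/((exp(b) - 3)^2*(exp(b) + 6)) = (-exp(2*b) + 4*exp(b) - 12)*exp(b)/(exp(4*b) + 6*exp(3*b) - 27*exp(2*b) - 108*exp(b) + 324)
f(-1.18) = 0.10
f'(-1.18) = -0.01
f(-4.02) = 0.11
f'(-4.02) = -0.00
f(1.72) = 0.12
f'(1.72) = -0.13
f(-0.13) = 0.08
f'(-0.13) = -0.04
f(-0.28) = 0.08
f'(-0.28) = -0.03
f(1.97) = 0.09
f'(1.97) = -0.08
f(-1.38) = 0.10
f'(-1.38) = -0.01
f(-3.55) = 0.11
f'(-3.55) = -0.00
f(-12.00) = 0.11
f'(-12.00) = 0.00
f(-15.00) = 0.11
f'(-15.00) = 0.00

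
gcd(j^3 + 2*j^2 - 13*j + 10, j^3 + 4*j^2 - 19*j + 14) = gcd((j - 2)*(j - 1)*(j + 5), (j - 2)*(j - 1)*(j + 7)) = j^2 - 3*j + 2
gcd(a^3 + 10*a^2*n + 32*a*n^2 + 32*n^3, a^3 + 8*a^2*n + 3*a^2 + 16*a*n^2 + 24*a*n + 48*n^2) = a^2 + 8*a*n + 16*n^2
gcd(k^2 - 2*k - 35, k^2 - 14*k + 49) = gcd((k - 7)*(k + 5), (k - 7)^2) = k - 7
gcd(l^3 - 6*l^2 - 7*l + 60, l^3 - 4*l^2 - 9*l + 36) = l^2 - l - 12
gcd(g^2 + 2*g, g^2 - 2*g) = g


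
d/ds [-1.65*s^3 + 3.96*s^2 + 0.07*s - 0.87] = -4.95*s^2 + 7.92*s + 0.07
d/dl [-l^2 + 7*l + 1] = 7 - 2*l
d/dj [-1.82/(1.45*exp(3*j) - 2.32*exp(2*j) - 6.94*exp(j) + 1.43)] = (7.917*exp(2*j) - 8.4448*exp(j) - 12.6308)*exp(j)/(1.45*exp(3*j) - 2.32*exp(2*j) - 6.94*exp(j) + 1.43)^2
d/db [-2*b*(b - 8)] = 16 - 4*b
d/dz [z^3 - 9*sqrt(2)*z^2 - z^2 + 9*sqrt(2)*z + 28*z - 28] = 3*z^2 - 18*sqrt(2)*z - 2*z + 9*sqrt(2) + 28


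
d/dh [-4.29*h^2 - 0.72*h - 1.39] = -8.58*h - 0.72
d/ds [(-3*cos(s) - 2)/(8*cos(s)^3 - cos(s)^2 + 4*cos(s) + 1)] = -(65*sin(s) + 40*sin(2*s) + 45*sin(3*s) + 24*sin(4*s))/(20*cos(s) - cos(2*s) + 4*cos(3*s) + 1)^2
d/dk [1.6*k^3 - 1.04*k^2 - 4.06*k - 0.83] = 4.8*k^2 - 2.08*k - 4.06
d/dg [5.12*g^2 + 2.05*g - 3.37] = 10.24*g + 2.05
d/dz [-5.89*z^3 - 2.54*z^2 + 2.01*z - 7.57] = -17.67*z^2 - 5.08*z + 2.01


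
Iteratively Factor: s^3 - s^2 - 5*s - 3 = (s + 1)*(s^2 - 2*s - 3) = (s + 1)^2*(s - 3)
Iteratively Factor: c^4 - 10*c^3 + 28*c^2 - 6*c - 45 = (c - 3)*(c^3 - 7*c^2 + 7*c + 15) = (c - 3)*(c + 1)*(c^2 - 8*c + 15) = (c - 5)*(c - 3)*(c + 1)*(c - 3)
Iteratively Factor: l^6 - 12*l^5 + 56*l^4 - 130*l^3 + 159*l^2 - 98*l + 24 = (l - 4)*(l^5 - 8*l^4 + 24*l^3 - 34*l^2 + 23*l - 6) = (l - 4)*(l - 1)*(l^4 - 7*l^3 + 17*l^2 - 17*l + 6) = (l - 4)*(l - 3)*(l - 1)*(l^3 - 4*l^2 + 5*l - 2) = (l - 4)*(l - 3)*(l - 1)^2*(l^2 - 3*l + 2) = (l - 4)*(l - 3)*(l - 2)*(l - 1)^2*(l - 1)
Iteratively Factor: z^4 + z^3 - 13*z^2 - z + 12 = (z - 1)*(z^3 + 2*z^2 - 11*z - 12) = (z - 1)*(z + 1)*(z^2 + z - 12) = (z - 3)*(z - 1)*(z + 1)*(z + 4)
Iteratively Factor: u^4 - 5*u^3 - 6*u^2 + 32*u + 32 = (u + 1)*(u^3 - 6*u^2 + 32) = (u + 1)*(u + 2)*(u^2 - 8*u + 16) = (u - 4)*(u + 1)*(u + 2)*(u - 4)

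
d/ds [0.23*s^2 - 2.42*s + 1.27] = 0.46*s - 2.42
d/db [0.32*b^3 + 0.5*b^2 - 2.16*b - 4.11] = 0.96*b^2 + 1.0*b - 2.16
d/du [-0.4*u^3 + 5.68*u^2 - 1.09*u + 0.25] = -1.2*u^2 + 11.36*u - 1.09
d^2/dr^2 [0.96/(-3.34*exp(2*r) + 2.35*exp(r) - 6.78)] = (-0.96*(6.68*exp(r) - 2.35)*(13.36*exp(r) - 4.7)*exp(r) + (12.8256*exp(r) - 2.256)*(3.34*exp(2*r) - 2.35*exp(r) + 6.78))*exp(r)/(3.34*exp(2*r) - 2.35*exp(r) + 6.78)^3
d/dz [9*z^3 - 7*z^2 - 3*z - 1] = 27*z^2 - 14*z - 3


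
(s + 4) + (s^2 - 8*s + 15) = s^2 - 7*s + 19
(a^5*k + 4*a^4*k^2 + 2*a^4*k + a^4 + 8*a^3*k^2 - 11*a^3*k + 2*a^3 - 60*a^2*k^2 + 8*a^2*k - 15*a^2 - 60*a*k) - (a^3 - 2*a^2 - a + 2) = a^5*k + 4*a^4*k^2 + 2*a^4*k + a^4 + 8*a^3*k^2 - 11*a^3*k + a^3 - 60*a^2*k^2 + 8*a^2*k - 13*a^2 - 60*a*k + a - 2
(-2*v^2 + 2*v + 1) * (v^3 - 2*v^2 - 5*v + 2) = -2*v^5 + 6*v^4 + 7*v^3 - 16*v^2 - v + 2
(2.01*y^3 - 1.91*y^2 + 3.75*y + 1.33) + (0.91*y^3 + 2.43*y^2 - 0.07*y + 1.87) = 2.92*y^3 + 0.52*y^2 + 3.68*y + 3.2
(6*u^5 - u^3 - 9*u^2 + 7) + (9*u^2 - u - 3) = 6*u^5 - u^3 - u + 4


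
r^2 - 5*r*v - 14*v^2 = (r - 7*v)*(r + 2*v)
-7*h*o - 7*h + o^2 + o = (-7*h + o)*(o + 1)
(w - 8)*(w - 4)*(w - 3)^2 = w^4 - 18*w^3 + 113*w^2 - 300*w + 288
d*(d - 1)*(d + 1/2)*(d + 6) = d^4 + 11*d^3/2 - 7*d^2/2 - 3*d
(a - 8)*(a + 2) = a^2 - 6*a - 16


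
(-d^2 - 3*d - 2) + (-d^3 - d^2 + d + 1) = -d^3 - 2*d^2 - 2*d - 1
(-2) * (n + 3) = -2*n - 6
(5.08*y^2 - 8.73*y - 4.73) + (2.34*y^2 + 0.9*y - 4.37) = 7.42*y^2 - 7.83*y - 9.1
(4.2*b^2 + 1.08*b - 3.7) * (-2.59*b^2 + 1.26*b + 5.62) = -10.878*b^4 + 2.4948*b^3 + 34.5478*b^2 + 1.4076*b - 20.794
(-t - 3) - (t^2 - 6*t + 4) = -t^2 + 5*t - 7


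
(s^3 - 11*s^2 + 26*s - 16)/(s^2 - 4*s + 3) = (s^2 - 10*s + 16)/(s - 3)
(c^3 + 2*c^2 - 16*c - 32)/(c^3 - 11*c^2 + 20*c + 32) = (c^2 + 6*c + 8)/(c^2 - 7*c - 8)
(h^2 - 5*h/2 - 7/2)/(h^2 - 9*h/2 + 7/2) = (h + 1)/(h - 1)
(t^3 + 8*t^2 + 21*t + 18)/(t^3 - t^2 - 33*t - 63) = (t + 2)/(t - 7)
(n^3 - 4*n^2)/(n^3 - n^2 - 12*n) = n/(n + 3)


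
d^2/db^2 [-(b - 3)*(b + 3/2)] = -2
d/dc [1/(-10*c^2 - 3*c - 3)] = (20*c + 3)/(10*c^2 + 3*c + 3)^2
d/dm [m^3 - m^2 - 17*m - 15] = 3*m^2 - 2*m - 17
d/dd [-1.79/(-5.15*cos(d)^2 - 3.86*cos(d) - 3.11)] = (18.437*cos(d) + 6.9094)*sin(d)/(5.15*cos(d)^2 + 3.86*cos(d) + 3.11)^2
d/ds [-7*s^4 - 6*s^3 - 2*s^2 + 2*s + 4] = -28*s^3 - 18*s^2 - 4*s + 2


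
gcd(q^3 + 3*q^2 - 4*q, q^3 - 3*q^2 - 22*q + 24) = q^2 + 3*q - 4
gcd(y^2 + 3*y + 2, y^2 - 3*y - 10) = y + 2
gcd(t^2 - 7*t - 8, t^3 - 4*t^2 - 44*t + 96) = t - 8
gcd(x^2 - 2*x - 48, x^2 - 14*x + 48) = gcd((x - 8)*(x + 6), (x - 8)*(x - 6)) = x - 8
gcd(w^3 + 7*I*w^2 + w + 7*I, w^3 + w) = w^2 + 1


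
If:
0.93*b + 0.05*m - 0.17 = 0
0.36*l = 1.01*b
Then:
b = 0.182795698924731 - 0.0537634408602151*m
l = 0.51284348864994 - 0.150836320191159*m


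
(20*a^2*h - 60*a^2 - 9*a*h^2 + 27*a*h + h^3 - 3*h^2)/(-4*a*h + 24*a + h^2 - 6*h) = (-5*a*h + 15*a + h^2 - 3*h)/(h - 6)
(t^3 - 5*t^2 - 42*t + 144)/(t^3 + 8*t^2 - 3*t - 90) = (t - 8)/(t + 5)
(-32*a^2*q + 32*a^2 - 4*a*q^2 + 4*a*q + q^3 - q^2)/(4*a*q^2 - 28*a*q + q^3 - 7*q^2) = (-8*a*q + 8*a + q^2 - q)/(q*(q - 7))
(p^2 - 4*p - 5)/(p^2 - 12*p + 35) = (p + 1)/(p - 7)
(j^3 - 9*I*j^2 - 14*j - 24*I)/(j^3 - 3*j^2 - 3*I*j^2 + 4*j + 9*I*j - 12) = (j - 6*I)/(j - 3)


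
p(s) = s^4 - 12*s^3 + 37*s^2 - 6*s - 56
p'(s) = 4*s^3 - 36*s^2 + 74*s - 6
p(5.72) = -55.04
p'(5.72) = -11.99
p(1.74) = -8.47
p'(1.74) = 34.84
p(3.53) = 11.30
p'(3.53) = -17.42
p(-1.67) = 120.88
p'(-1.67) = -248.61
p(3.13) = 15.71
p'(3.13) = -4.41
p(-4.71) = 2539.05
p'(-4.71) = -1571.12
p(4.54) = -18.69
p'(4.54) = -37.75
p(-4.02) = 1606.79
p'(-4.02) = -1145.11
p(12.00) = 5200.00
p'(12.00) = 2610.00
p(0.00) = -56.00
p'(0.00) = -6.00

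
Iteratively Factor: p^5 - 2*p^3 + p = (p - 1)*(p^4 + p^3 - p^2 - p) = (p - 1)*(p + 1)*(p^3 - p) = (p - 1)^2*(p + 1)*(p^2 + p) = (p - 1)^2*(p + 1)^2*(p)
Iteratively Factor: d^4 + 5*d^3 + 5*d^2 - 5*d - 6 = (d + 2)*(d^3 + 3*d^2 - d - 3) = (d - 1)*(d + 2)*(d^2 + 4*d + 3) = (d - 1)*(d + 2)*(d + 3)*(d + 1)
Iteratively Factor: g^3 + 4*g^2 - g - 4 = (g - 1)*(g^2 + 5*g + 4) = (g - 1)*(g + 1)*(g + 4)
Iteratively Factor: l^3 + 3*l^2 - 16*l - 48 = (l + 4)*(l^2 - l - 12) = (l - 4)*(l + 4)*(l + 3)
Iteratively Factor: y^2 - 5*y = (y)*(y - 5)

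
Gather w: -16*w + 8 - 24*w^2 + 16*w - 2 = 6 - 24*w^2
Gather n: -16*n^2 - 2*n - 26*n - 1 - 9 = -16*n^2 - 28*n - 10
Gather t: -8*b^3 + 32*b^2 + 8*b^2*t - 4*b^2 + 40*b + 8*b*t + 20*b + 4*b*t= -8*b^3 + 28*b^2 + 60*b + t*(8*b^2 + 12*b)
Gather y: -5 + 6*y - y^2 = -y^2 + 6*y - 5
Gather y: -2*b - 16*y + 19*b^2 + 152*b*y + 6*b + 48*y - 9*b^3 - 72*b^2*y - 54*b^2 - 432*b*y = -9*b^3 - 35*b^2 + 4*b + y*(-72*b^2 - 280*b + 32)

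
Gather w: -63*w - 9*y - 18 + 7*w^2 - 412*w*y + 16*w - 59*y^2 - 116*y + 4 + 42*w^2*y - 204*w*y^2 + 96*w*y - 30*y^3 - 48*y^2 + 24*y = w^2*(42*y + 7) + w*(-204*y^2 - 316*y - 47) - 30*y^3 - 107*y^2 - 101*y - 14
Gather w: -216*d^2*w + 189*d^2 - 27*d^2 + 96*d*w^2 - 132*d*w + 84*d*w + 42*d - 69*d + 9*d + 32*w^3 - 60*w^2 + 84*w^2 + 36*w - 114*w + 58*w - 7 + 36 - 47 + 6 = 162*d^2 - 18*d + 32*w^3 + w^2*(96*d + 24) + w*(-216*d^2 - 48*d - 20) - 12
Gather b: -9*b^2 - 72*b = -9*b^2 - 72*b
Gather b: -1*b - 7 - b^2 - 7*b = -b^2 - 8*b - 7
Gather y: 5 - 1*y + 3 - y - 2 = 6 - 2*y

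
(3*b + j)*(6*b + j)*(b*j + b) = 18*b^3*j + 18*b^3 + 9*b^2*j^2 + 9*b^2*j + b*j^3 + b*j^2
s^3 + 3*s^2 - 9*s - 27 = (s - 3)*(s + 3)^2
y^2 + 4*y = y*(y + 4)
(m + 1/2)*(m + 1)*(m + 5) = m^3 + 13*m^2/2 + 8*m + 5/2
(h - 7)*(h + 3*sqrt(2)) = h^2 - 7*h + 3*sqrt(2)*h - 21*sqrt(2)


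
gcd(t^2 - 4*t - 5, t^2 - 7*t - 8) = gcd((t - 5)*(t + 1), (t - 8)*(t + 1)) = t + 1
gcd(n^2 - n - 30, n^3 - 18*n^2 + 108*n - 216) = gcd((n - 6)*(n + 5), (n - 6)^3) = n - 6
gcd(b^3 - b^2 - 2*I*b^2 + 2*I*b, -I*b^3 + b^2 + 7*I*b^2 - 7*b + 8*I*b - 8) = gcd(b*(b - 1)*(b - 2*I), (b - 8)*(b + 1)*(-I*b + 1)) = 1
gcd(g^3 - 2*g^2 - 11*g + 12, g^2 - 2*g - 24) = 1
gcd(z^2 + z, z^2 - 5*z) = z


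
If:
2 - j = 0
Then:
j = 2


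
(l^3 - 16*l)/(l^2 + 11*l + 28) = l*(l - 4)/(l + 7)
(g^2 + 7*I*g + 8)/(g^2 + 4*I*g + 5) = (g + 8*I)/(g + 5*I)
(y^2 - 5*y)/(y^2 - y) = (y - 5)/(y - 1)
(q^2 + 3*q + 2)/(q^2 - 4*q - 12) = (q + 1)/(q - 6)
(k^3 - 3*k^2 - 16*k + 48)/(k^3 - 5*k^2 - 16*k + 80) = (k - 3)/(k - 5)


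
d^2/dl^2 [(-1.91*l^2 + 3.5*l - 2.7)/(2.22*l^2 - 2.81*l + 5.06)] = (1.4210854715202e-14*l^4 + 10.668876*l^3 + 48.892392*l^2 - 134.83836*l + 19.744788)/(10.941048*l^6 - 41.546412*l^5 + 127.401138*l^4 - 211.579793*l^3 + 290.382774*l^2 - 215.838348*l + 129.554216)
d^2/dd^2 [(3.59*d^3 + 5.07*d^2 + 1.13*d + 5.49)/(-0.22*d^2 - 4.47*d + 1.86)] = (-4.44089209850063e-16*d^5 - 1.4210854715202e-14*d^4 - 136.538626*d^3 + 165.045708*d^2 - 109.687356*d - 277.753734)/(0.010648*d^6 + 0.649044*d^5 + 12.917322*d^4 + 78.339879*d^3 - 109.210086*d^2 + 46.393236*d - 6.434856)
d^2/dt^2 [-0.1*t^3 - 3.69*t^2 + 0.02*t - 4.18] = -0.6*t - 7.38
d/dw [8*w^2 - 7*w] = 16*w - 7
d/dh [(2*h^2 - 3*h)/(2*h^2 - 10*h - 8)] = (-7*h^2 - 16*h + 12)/(2*(h^4 - 10*h^3 + 17*h^2 + 40*h + 16))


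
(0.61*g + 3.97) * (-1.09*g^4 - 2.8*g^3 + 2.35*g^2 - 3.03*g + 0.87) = -0.6649*g^5 - 6.0353*g^4 - 9.6825*g^3 + 7.4812*g^2 - 11.4984*g + 3.4539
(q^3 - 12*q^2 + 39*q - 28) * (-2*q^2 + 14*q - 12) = -2*q^5 + 38*q^4 - 258*q^3 + 746*q^2 - 860*q + 336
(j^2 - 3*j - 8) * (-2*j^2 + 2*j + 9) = -2*j^4 + 8*j^3 + 19*j^2 - 43*j - 72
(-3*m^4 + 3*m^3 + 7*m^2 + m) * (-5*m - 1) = 15*m^5 - 12*m^4 - 38*m^3 - 12*m^2 - m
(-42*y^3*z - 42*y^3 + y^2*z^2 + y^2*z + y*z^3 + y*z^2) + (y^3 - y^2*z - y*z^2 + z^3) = -42*y^3*z - 41*y^3 + y^2*z^2 + y*z^3 + z^3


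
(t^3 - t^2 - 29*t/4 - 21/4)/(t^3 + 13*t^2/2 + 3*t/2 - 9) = (2*t^2 - 5*t - 7)/(2*(t^2 + 5*t - 6))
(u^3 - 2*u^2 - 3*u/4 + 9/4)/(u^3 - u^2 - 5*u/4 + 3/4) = (2*u - 3)/(2*u - 1)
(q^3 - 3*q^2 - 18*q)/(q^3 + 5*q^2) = (q^2 - 3*q - 18)/(q*(q + 5))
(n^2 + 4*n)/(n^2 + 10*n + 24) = n/(n + 6)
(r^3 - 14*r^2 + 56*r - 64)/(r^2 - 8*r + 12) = (r^2 - 12*r + 32)/(r - 6)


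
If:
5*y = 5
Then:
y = 1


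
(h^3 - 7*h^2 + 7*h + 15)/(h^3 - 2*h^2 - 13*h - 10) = (h - 3)/(h + 2)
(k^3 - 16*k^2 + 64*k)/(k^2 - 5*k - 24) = k*(k - 8)/(k + 3)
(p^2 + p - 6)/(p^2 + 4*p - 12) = (p + 3)/(p + 6)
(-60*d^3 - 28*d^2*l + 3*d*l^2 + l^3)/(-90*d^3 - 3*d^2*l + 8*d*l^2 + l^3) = (10*d^2 + 3*d*l - l^2)/(15*d^2 - 2*d*l - l^2)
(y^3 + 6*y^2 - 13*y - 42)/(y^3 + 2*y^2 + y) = (y^3 + 6*y^2 - 13*y - 42)/(y*(y^2 + 2*y + 1))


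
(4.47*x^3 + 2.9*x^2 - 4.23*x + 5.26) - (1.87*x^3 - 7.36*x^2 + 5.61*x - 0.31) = 2.6*x^3 + 10.26*x^2 - 9.84*x + 5.57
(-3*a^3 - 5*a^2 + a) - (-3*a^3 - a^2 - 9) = -4*a^2 + a + 9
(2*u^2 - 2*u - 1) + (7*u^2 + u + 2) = 9*u^2 - u + 1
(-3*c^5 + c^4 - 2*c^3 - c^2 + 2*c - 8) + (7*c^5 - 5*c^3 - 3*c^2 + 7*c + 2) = 4*c^5 + c^4 - 7*c^3 - 4*c^2 + 9*c - 6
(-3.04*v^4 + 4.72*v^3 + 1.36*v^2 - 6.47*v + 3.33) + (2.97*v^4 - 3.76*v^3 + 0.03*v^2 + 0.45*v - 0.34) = -0.0699999999999998*v^4 + 0.96*v^3 + 1.39*v^2 - 6.02*v + 2.99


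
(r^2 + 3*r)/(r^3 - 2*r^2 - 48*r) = (r + 3)/(r^2 - 2*r - 48)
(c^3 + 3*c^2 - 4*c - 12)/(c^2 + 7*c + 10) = (c^2 + c - 6)/(c + 5)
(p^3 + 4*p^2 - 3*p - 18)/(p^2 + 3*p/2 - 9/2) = 2*(p^2 + p - 6)/(2*p - 3)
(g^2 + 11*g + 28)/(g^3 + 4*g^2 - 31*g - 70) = (g + 4)/(g^2 - 3*g - 10)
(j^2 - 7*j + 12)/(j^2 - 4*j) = (j - 3)/j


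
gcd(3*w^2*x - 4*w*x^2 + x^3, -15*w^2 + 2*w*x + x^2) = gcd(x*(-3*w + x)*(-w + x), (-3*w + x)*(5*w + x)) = -3*w + x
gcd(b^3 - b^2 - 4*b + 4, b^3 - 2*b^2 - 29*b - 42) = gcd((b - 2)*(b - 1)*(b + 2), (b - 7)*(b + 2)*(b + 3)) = b + 2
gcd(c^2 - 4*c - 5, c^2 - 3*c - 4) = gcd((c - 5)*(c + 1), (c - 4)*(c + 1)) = c + 1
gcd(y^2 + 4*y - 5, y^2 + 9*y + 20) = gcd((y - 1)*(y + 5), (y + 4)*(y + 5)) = y + 5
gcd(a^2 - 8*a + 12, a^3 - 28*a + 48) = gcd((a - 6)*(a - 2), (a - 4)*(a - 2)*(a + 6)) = a - 2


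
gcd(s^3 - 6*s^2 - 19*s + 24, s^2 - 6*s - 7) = 1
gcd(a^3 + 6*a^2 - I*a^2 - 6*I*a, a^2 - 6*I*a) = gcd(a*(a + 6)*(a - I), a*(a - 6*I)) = a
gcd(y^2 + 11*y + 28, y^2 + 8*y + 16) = y + 4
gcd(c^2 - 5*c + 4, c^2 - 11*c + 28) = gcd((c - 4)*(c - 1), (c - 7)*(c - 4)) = c - 4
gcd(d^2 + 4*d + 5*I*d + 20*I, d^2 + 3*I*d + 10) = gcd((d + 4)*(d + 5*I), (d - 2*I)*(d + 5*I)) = d + 5*I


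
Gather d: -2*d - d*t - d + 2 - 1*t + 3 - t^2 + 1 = d*(-t - 3) - t^2 - t + 6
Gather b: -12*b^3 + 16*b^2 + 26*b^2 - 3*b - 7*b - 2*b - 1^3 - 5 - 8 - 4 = -12*b^3 + 42*b^2 - 12*b - 18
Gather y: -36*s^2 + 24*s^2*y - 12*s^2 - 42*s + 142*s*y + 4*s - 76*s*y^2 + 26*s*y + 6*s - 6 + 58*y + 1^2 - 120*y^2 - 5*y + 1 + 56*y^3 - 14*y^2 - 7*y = -48*s^2 - 32*s + 56*y^3 + y^2*(-76*s - 134) + y*(24*s^2 + 168*s + 46) - 4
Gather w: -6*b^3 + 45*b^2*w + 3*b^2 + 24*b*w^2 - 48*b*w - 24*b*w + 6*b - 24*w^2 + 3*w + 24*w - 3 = -6*b^3 + 3*b^2 + 6*b + w^2*(24*b - 24) + w*(45*b^2 - 72*b + 27) - 3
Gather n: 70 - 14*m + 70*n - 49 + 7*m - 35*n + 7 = -7*m + 35*n + 28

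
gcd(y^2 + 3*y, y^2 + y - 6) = y + 3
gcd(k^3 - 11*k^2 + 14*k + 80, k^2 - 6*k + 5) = k - 5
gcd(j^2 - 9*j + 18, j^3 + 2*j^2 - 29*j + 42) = j - 3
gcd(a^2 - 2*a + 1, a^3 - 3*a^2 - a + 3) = a - 1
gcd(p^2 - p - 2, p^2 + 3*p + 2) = p + 1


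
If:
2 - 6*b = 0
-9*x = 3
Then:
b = 1/3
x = -1/3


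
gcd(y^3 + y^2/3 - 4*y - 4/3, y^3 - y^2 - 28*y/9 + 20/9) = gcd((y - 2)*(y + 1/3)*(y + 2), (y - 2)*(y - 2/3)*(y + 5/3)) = y - 2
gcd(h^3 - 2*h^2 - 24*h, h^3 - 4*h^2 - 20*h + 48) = h^2 - 2*h - 24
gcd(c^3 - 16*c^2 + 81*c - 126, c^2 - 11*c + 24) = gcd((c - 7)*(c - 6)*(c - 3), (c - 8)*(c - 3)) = c - 3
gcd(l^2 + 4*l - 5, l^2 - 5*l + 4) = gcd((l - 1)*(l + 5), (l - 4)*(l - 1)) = l - 1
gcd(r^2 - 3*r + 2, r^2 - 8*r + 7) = r - 1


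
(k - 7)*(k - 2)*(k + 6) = k^3 - 3*k^2 - 40*k + 84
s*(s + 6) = s^2 + 6*s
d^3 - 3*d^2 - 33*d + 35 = (d - 7)*(d - 1)*(d + 5)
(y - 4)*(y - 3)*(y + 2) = y^3 - 5*y^2 - 2*y + 24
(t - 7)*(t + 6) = t^2 - t - 42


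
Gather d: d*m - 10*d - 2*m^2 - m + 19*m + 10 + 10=d*(m - 10) - 2*m^2 + 18*m + 20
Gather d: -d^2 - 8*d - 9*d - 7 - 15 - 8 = -d^2 - 17*d - 30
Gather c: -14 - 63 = -77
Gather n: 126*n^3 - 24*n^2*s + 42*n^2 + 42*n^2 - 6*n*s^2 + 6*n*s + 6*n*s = 126*n^3 + n^2*(84 - 24*s) + n*(-6*s^2 + 12*s)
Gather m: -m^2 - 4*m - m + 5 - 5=-m^2 - 5*m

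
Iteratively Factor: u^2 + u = (u + 1)*(u)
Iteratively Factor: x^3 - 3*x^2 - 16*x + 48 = (x + 4)*(x^2 - 7*x + 12) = (x - 4)*(x + 4)*(x - 3)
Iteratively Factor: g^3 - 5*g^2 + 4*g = (g - 1)*(g^2 - 4*g) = (g - 4)*(g - 1)*(g)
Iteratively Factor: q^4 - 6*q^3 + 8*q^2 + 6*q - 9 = (q - 1)*(q^3 - 5*q^2 + 3*q + 9) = (q - 3)*(q - 1)*(q^2 - 2*q - 3) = (q - 3)^2*(q - 1)*(q + 1)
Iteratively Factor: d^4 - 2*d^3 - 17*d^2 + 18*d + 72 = (d + 3)*(d^3 - 5*d^2 - 2*d + 24) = (d - 4)*(d + 3)*(d^2 - d - 6) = (d - 4)*(d - 3)*(d + 3)*(d + 2)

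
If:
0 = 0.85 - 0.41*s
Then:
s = 2.07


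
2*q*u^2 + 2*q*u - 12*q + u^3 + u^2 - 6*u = (2*q + u)*(u - 2)*(u + 3)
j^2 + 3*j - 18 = (j - 3)*(j + 6)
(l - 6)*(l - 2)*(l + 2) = l^3 - 6*l^2 - 4*l + 24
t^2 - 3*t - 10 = (t - 5)*(t + 2)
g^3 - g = g*(g - 1)*(g + 1)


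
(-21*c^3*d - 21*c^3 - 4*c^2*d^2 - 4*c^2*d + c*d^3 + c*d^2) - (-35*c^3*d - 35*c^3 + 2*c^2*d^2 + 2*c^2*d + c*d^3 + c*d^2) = 14*c^3*d + 14*c^3 - 6*c^2*d^2 - 6*c^2*d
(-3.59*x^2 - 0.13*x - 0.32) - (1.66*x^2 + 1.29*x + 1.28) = -5.25*x^2 - 1.42*x - 1.6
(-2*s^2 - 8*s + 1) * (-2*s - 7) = 4*s^3 + 30*s^2 + 54*s - 7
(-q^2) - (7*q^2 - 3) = 3 - 8*q^2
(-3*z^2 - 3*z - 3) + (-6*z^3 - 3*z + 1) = -6*z^3 - 3*z^2 - 6*z - 2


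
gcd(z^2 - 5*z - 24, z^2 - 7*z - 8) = z - 8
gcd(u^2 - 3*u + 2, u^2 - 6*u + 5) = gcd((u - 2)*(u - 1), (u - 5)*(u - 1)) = u - 1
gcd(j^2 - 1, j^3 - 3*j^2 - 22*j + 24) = j - 1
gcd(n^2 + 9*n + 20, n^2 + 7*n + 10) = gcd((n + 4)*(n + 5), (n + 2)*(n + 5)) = n + 5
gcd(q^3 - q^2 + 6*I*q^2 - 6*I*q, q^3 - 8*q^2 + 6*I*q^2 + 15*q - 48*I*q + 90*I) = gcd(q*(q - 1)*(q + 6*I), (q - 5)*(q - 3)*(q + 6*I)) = q + 6*I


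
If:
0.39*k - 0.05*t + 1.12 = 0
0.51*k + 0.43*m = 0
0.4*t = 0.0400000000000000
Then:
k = -2.86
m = 3.39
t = 0.10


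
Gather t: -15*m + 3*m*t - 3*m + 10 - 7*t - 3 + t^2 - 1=-18*m + t^2 + t*(3*m - 7) + 6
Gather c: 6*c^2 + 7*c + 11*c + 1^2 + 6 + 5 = 6*c^2 + 18*c + 12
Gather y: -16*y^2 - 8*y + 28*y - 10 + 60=-16*y^2 + 20*y + 50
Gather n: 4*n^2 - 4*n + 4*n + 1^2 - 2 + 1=4*n^2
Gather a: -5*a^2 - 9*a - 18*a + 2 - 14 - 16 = -5*a^2 - 27*a - 28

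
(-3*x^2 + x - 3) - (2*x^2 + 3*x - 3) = -5*x^2 - 2*x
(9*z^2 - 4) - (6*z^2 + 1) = 3*z^2 - 5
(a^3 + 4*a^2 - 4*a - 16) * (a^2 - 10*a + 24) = a^5 - 6*a^4 - 20*a^3 + 120*a^2 + 64*a - 384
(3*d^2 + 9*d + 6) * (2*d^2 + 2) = 6*d^4 + 18*d^3 + 18*d^2 + 18*d + 12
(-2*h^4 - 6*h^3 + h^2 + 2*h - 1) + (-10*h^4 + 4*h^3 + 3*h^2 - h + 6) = -12*h^4 - 2*h^3 + 4*h^2 + h + 5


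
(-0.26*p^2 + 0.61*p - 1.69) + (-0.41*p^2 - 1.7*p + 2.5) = -0.67*p^2 - 1.09*p + 0.81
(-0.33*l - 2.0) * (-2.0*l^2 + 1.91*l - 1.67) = 0.66*l^3 + 3.3697*l^2 - 3.2689*l + 3.34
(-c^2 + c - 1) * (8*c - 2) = -8*c^3 + 10*c^2 - 10*c + 2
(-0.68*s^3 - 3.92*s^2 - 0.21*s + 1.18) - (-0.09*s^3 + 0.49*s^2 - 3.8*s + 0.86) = -0.59*s^3 - 4.41*s^2 + 3.59*s + 0.32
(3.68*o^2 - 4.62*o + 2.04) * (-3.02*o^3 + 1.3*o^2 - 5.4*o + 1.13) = -11.1136*o^5 + 18.7364*o^4 - 32.0388*o^3 + 31.7584*o^2 - 16.2366*o + 2.3052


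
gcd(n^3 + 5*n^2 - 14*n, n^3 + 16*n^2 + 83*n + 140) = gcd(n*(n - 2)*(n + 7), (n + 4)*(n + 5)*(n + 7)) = n + 7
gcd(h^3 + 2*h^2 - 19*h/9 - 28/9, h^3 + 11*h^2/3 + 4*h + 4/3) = h + 1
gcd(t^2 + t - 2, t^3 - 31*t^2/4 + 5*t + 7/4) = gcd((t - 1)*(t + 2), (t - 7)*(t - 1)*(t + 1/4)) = t - 1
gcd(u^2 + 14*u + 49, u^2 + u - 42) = u + 7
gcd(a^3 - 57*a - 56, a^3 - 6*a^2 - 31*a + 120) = a - 8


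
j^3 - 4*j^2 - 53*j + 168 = (j - 8)*(j - 3)*(j + 7)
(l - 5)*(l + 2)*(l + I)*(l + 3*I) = l^4 - 3*l^3 + 4*I*l^3 - 13*l^2 - 12*I*l^2 + 9*l - 40*I*l + 30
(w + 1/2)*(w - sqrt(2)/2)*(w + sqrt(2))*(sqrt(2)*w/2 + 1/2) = sqrt(2)*w^4/2 + sqrt(2)*w^3/4 + w^3 - sqrt(2)*w^2/4 + w^2/2 - w/2 - sqrt(2)*w/8 - 1/4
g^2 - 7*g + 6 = (g - 6)*(g - 1)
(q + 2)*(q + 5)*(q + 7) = q^3 + 14*q^2 + 59*q + 70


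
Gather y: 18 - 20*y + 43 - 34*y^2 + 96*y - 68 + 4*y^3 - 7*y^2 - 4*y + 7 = 4*y^3 - 41*y^2 + 72*y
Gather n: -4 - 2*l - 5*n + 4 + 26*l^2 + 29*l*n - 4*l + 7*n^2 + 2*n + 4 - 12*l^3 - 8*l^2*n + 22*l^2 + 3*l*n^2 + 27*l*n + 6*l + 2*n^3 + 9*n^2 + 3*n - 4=-12*l^3 + 48*l^2 + 2*n^3 + n^2*(3*l + 16) + n*(-8*l^2 + 56*l)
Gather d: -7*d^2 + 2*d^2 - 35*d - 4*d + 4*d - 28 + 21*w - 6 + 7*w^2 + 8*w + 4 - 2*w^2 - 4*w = -5*d^2 - 35*d + 5*w^2 + 25*w - 30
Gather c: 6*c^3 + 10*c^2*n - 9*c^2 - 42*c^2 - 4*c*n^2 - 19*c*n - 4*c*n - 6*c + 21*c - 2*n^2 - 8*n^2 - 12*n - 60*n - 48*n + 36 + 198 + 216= 6*c^3 + c^2*(10*n - 51) + c*(-4*n^2 - 23*n + 15) - 10*n^2 - 120*n + 450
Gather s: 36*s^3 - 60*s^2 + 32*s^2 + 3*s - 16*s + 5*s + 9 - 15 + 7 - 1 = 36*s^3 - 28*s^2 - 8*s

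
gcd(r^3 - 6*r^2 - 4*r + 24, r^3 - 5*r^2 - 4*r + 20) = r^2 - 4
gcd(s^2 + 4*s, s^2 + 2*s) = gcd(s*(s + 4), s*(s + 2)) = s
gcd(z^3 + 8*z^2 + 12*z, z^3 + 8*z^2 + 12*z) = z^3 + 8*z^2 + 12*z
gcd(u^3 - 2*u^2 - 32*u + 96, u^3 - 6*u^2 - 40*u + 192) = u^2 + 2*u - 24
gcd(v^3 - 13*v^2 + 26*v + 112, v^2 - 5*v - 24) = v - 8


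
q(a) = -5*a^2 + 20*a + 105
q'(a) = 20 - 10*a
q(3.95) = 105.99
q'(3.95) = -19.50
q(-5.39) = -148.06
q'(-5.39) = 73.90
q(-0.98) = 80.60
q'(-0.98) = 29.80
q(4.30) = 98.55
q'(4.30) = -23.00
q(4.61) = 90.94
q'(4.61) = -26.10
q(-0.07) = 103.58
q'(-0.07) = 20.70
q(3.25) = 117.19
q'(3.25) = -12.50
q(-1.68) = 57.29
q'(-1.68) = 36.80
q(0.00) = 105.00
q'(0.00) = 20.00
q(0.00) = 105.00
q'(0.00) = 20.00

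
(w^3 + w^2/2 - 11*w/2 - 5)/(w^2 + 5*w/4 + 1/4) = 2*(2*w^2 - w - 10)/(4*w + 1)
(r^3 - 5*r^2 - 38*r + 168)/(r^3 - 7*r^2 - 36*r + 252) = (r - 4)/(r - 6)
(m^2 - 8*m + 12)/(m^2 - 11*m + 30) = (m - 2)/(m - 5)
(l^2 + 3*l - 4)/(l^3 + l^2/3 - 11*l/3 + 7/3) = 3*(l + 4)/(3*l^2 + 4*l - 7)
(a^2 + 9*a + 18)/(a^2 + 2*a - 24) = (a + 3)/(a - 4)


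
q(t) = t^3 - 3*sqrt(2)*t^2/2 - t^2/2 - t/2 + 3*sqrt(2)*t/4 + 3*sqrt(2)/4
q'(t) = 3*t^2 - 3*sqrt(2)*t - t - 1/2 + 3*sqrt(2)/4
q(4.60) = 45.51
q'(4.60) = 39.92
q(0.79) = 0.36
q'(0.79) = -1.71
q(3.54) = 14.56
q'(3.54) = 19.60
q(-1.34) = -6.80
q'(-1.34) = 12.97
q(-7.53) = -578.75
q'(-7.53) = 210.14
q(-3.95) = -103.68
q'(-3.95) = 68.08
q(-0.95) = -2.70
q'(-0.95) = 8.25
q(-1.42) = -7.88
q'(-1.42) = 14.05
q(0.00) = 1.06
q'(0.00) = 0.56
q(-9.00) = -945.31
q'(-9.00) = 290.74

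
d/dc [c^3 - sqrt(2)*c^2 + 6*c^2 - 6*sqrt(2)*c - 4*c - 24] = 3*c^2 - 2*sqrt(2)*c + 12*c - 6*sqrt(2) - 4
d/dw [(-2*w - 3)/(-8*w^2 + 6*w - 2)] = (-8*w^2 - 24*w + 11)/(2*(16*w^4 - 24*w^3 + 17*w^2 - 6*w + 1))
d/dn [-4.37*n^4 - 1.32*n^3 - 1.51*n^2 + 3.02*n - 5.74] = -17.48*n^3 - 3.96*n^2 - 3.02*n + 3.02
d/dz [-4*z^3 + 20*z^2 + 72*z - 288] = -12*z^2 + 40*z + 72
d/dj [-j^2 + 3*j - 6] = 3 - 2*j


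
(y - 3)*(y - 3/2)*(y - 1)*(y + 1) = y^4 - 9*y^3/2 + 7*y^2/2 + 9*y/2 - 9/2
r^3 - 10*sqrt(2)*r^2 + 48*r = r*(r - 6*sqrt(2))*(r - 4*sqrt(2))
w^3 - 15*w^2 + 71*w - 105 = (w - 7)*(w - 5)*(w - 3)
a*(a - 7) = a^2 - 7*a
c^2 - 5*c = c*(c - 5)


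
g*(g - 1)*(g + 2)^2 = g^4 + 3*g^3 - 4*g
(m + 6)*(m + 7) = m^2 + 13*m + 42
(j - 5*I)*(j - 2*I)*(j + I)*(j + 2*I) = j^4 - 4*I*j^3 + 9*j^2 - 16*I*j + 20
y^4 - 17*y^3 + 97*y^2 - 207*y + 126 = (y - 7)*(y - 6)*(y - 3)*(y - 1)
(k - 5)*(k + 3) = k^2 - 2*k - 15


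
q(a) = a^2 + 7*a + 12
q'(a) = 2*a + 7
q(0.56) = 16.23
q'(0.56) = 8.12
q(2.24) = 32.70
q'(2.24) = 11.48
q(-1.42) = 4.08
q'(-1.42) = 4.16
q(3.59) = 50.02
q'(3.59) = 14.18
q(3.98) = 55.70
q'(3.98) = 14.96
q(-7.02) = 12.14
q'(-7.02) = -7.04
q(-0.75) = 7.31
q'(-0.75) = 5.50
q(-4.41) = 0.58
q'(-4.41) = -1.82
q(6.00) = 90.00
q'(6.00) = 19.00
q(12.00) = 240.00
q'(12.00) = 31.00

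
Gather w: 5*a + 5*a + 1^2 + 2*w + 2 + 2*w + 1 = 10*a + 4*w + 4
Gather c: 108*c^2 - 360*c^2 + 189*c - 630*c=-252*c^2 - 441*c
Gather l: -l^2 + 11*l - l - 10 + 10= -l^2 + 10*l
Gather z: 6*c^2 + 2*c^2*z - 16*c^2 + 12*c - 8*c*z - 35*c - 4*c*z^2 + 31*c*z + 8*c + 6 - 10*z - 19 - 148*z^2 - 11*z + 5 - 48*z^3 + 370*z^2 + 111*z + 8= -10*c^2 - 15*c - 48*z^3 + z^2*(222 - 4*c) + z*(2*c^2 + 23*c + 90)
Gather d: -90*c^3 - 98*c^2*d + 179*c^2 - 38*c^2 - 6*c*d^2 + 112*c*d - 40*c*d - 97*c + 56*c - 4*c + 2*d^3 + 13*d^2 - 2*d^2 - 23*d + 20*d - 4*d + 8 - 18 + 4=-90*c^3 + 141*c^2 - 45*c + 2*d^3 + d^2*(11 - 6*c) + d*(-98*c^2 + 72*c - 7) - 6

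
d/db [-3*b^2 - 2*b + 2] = -6*b - 2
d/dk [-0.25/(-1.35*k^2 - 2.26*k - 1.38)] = (-0.675*k - 0.565)/(1.35*k^2 + 2.26*k + 1.38)^2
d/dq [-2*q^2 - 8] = -4*q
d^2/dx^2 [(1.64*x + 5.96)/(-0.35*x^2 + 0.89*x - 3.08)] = (-(0.7*x - 0.89)*(1.4*x - 1.78)*(1.64*x + 5.96) + (3.444*x + 1.2528)*(0.35*x^2 - 0.89*x + 3.08))/(0.35*x^2 - 0.89*x + 3.08)^3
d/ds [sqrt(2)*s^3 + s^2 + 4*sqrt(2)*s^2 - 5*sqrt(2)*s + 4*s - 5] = 3*sqrt(2)*s^2 + 2*s + 8*sqrt(2)*s - 5*sqrt(2) + 4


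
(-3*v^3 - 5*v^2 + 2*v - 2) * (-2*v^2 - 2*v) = 6*v^5 + 16*v^4 + 6*v^3 + 4*v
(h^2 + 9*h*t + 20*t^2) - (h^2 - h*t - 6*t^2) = 10*h*t + 26*t^2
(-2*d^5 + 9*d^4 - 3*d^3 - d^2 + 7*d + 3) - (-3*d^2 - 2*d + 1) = -2*d^5 + 9*d^4 - 3*d^3 + 2*d^2 + 9*d + 2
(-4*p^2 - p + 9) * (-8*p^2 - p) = 32*p^4 + 12*p^3 - 71*p^2 - 9*p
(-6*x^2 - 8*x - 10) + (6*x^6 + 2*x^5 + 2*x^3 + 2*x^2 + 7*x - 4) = 6*x^6 + 2*x^5 + 2*x^3 - 4*x^2 - x - 14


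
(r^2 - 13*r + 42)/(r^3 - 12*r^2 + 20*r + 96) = (r - 7)/(r^2 - 6*r - 16)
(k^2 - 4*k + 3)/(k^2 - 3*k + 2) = (k - 3)/(k - 2)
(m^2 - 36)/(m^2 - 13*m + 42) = (m + 6)/(m - 7)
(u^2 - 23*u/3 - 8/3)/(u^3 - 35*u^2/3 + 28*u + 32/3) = 1/(u - 4)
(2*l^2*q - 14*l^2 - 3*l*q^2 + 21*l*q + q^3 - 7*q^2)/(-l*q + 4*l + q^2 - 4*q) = (-2*l*q + 14*l + q^2 - 7*q)/(q - 4)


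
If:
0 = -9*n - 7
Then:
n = -7/9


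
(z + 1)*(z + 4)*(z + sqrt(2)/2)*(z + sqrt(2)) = z^4 + 3*sqrt(2)*z^3/2 + 5*z^3 + 5*z^2 + 15*sqrt(2)*z^2/2 + 5*z + 6*sqrt(2)*z + 4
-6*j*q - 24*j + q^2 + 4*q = (-6*j + q)*(q + 4)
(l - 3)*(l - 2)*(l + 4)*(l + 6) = l^4 + 5*l^3 - 20*l^2 - 60*l + 144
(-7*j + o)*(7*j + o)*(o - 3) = -49*j^2*o + 147*j^2 + o^3 - 3*o^2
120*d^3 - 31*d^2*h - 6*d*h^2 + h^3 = (-8*d + h)*(-3*d + h)*(5*d + h)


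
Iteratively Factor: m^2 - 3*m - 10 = (m - 5)*(m + 2)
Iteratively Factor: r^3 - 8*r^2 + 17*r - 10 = (r - 2)*(r^2 - 6*r + 5) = (r - 5)*(r - 2)*(r - 1)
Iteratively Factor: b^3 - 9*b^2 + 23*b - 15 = (b - 1)*(b^2 - 8*b + 15) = (b - 5)*(b - 1)*(b - 3)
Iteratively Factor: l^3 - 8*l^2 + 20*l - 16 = (l - 2)*(l^2 - 6*l + 8) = (l - 2)^2*(l - 4)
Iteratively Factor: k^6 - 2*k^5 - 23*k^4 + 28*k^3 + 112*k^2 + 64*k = (k + 1)*(k^5 - 3*k^4 - 20*k^3 + 48*k^2 + 64*k) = (k - 4)*(k + 1)*(k^4 + k^3 - 16*k^2 - 16*k) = (k - 4)*(k + 1)^2*(k^3 - 16*k) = (k - 4)^2*(k + 1)^2*(k^2 + 4*k) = (k - 4)^2*(k + 1)^2*(k + 4)*(k)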